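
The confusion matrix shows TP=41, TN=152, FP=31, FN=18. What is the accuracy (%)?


Accuracy = (TP+TN)/(TP+TN+FP+FN)
= (41+152)/(242)
= 193/242 = 79.75%

79.75%


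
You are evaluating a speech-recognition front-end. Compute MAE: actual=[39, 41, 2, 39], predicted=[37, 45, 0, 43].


Absolute errors: |39-37|=2, |41-45|=4, |2-0|=2, |39-43|=4
Sum = 12
MAE = 12/4 = 3

3


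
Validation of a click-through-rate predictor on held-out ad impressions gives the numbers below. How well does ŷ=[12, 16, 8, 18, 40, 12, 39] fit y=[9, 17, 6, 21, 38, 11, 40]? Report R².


ȳ = 20.2857
SS_res = Σ(y-ŷ)² = 29
SS_tot = Σ(y-ȳ)² = 1131.43
R² = 1 - SS_res/SS_tot = 1 - 0.0256 = 0.9744

0.9744


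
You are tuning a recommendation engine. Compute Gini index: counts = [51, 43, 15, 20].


Probabilities: [51/129, 43/129, 15/129, 20/129] ≈ [0.3953, 0.3333, 0.1163, 0.155]
Σpᵢ² = (2601 + 1849 + 225 + 400)/129² = 5075/16641
Gini = 1 - Σpᵢ² = 1 - 5075/16641 = 0.695

0.695


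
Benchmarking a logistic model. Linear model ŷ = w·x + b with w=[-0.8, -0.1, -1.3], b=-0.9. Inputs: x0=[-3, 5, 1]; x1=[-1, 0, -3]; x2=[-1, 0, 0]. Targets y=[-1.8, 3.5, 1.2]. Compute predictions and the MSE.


ŷ0 = (-0.8)·(-3) + (-0.1)·(5) + (-1.3)·(1) - 0.9 = -0.3
ŷ1 = (-0.8)·(-1) + (-0.1)·(0) + (-1.3)·(-3) - 0.9 = 3.8
ŷ2 = (-0.8)·(-1) + (-0.1)·(0) + (-1.3)·(0) - 0.9 = -0.1
errors² = [2.25, 0.09, 1.69]
MSE = 4.0300/3 = 1.3433

1.3433


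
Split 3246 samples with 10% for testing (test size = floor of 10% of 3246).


Test = ⌊3246·10/100⌋ = 324
Train = 3246 - 324 = 2922

Train: 2922, Test: 324


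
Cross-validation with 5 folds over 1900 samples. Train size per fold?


Fold size = 1900/5 = 380
Training per fold = 1900 - 380 = 1520

1520


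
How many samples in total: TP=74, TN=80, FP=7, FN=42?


Total = TP + TN + FP + FN
= 74 + 80 + 7 + 42
= 203
(Predicted positive: 81, predicted negative: 122)

203


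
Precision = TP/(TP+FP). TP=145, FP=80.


Precision = TP/(TP+FP)
= 145/(145+80)
= 145/225 = 64.44%

64.44%


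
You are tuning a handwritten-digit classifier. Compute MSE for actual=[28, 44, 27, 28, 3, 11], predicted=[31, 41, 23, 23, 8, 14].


Squared errors: (28-31)²=9, (44-41)²=9, (27-23)²=16, (28-23)²=25, (3-8)²=25, (11-14)²=9
Sum = 93
MSE = 93/6 = 31/2

31/2


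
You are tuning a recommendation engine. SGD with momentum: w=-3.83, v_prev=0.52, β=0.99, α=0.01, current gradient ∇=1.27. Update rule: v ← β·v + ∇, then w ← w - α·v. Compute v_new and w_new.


v_new = 0.99·0.52 + 1.27 = 0.5148 + 1.27 = 1.7848
w_new = -3.83 - 0.01·1.7848 = -3.83 - 0.017848 = -3.847848

v_new=1.7848, w_new=-3.847848


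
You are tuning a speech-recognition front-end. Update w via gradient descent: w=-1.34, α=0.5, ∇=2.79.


w_new = w - α·∇
= -1.34 - 0.5·2.79
= -1.34 - 1.395
= -2.735

-2.735


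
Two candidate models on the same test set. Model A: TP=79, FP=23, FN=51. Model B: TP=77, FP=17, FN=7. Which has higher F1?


Model A: P=79/102=0.7745, R=79/130=0.6077, F1=2PR/(P+R)=2TP/(2TP+FP+FN)=158/232=0.681
Model B: P=77/94=0.8191, R=77/84=0.9167, F1=2PR/(P+R)=2TP/(2TP+FP+FN)=154/178=0.8652
0.681 < 0.8652 → Model B

Model B


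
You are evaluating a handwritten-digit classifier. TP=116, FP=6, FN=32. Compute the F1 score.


Precision = 116/122 = 0.9508
Recall = 116/148 = 0.7838
F1 = 2·P·R/(P+R) = 2·TP/(2·TP+FP+FN) = 232/(232+6+32) = 232/270 = 0.8593

0.8593


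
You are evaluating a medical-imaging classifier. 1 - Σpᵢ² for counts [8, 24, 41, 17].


Probabilities: [8/90, 24/90, 41/90, 17/90] ≈ [0.0889, 0.2667, 0.4556, 0.1889]
Σpᵢ² = (64 + 576 + 1681 + 289)/90² = 2610/8100
Gini = 1 - Σpᵢ² = 1 - 2610/8100 = 0.6778

0.6778


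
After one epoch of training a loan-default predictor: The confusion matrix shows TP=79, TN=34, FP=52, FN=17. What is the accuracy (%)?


Accuracy = (TP+TN)/(TP+TN+FP+FN)
= (79+34)/(182)
= 113/182 = 62.09%

62.09%


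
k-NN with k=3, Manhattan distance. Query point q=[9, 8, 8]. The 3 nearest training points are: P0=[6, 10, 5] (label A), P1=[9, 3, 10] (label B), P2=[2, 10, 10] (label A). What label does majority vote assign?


d(q,P0) = 8  (label A)
d(q,P1) = 7  (label B)
d(q,P2) = 11  (label A)
Votes: A=2, B=1
Majority → A

A


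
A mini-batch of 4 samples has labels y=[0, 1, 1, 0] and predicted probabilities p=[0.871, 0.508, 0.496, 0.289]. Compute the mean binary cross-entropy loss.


L[0] = -ln(1-0.871) = -ln(0.129) = 2.0479
L[1] = -ln(0.508) = 0.6773
L[2] = -ln(0.496) = 0.7012
L[3] = -ln(1-0.289) = -ln(0.711) = 0.3411
mean = (2.0479 + 0.6773 + 0.7012 + 0.3411)/4 = 0.9419

0.9419


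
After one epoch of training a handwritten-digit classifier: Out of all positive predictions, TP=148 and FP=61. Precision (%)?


Precision = TP/(TP+FP)
= 148/(148+61)
= 148/209 = 70.81%

70.81%


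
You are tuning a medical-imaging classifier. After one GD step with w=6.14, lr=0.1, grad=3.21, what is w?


w_new = w - α·∇
= 6.14 - 0.1·3.21
= 6.14 - 0.321
= 5.819

5.819


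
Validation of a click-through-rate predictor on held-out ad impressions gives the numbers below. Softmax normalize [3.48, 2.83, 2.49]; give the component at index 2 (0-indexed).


Exponentials: e^3.48=32.4597, e^2.83=16.9455, e^2.49=12.0613
Sum = 61.4665
Softmax = [0.5281, 0.2757, 0.1962]
p[2] = 12.0613/61.4665 = 0.1962

0.1962


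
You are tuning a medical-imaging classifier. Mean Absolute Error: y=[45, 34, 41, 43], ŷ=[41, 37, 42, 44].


Absolute errors: |45-41|=4, |34-37|=3, |41-42|=1, |43-44|=1
Sum = 9
MAE = 9/4 = 9/4

9/4


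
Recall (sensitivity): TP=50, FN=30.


Recall = TP/(TP+FN)
= 50/(50+30)
= 50/80 = 62.5%

62.5%


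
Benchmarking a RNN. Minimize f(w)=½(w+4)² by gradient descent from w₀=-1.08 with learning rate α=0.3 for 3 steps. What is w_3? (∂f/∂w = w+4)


step 1: grad = -1.08+4 = 2.92; w = -1.08 - 0.3·(2.92) = -1.956
step 2: grad = -1.956+4 = 2.044; w = -1.956 - 0.3·(2.044) = -2.5692
step 3: grad = -2.5692+4 = 1.4308; w = -2.5692 - 0.3·(1.4308) = -2.99844

-2.99844


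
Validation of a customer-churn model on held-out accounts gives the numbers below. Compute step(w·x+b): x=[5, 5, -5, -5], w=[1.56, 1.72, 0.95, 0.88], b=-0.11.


z = (5)·(1.56) + (5)·(1.72) + (-5)·(0.95) + (-5)·(0.88) - 0.11
  = 7.14
step(z) = 1 (z≥0)

1


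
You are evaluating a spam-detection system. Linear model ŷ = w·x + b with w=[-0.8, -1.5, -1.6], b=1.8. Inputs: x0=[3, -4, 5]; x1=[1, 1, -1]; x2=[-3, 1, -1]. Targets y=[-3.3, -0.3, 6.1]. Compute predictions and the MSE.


ŷ0 = (-0.8)·(3) + (-1.5)·(-4) + (-1.6)·(5) + 1.8 = -2.6
ŷ1 = (-0.8)·(1) + (-1.5)·(1) + (-1.6)·(-1) + 1.8 = 1.1
ŷ2 = (-0.8)·(-3) + (-1.5)·(1) + (-1.6)·(-1) + 1.8 = 4.3
errors² = [0.49, 1.96, 3.24]
MSE = 5.6900/3 = 1.8967

1.8967


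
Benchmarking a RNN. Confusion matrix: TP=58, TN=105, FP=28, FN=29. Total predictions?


Total = TP + TN + FP + FN
= 58 + 105 + 28 + 29
= 220
(Predicted positive: 86, predicted negative: 134)

220


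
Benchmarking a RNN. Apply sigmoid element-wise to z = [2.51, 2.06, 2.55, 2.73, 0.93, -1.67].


σ(2.51) = 1/(1+e^-2.51) = 0.9248
σ(2.06) = 1/(1+e^-2.06) = 0.887
σ(2.55) = 1/(1+e^-2.55) = 0.9276
σ(2.73) = 1/(1+e^-2.73) = 0.9388
σ(0.93) = 1/(1+e^-0.93) = 0.7171
σ(-1.67) = 1/(1+e^1.67) = 0.1584
result = [0.9248, 0.887, 0.9276, 0.9388, 0.7171, 0.1584]

[0.9248, 0.887, 0.9276, 0.9388, 0.7171, 0.1584]


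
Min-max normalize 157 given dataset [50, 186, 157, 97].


min=50, max=186
(157-50)/(186-50) = 107/136 = 0.7868

0.7868


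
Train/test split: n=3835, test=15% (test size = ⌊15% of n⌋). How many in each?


Test = ⌊3835·15/100⌋ = 575
Train = 3835 - 575 = 3260

Train: 3260, Test: 575


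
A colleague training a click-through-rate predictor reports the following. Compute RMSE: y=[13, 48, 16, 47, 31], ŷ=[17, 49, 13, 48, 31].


MSE = 27/5 = 5.4
RMSE = √(27/5) = 2.3238

2.3238


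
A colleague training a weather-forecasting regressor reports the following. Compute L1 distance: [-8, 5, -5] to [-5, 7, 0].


d = |-8+ 5| + |5-7| + |-5-0|
  = 3 + 2 + 5
  = 10

10


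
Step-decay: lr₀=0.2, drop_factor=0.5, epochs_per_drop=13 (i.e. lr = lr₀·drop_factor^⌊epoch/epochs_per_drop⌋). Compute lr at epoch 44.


n_drops = ⌊44/13⌋ = 3
lr = 0.2·0.5^3 = 0.2·0.125 = 0.025

0.025


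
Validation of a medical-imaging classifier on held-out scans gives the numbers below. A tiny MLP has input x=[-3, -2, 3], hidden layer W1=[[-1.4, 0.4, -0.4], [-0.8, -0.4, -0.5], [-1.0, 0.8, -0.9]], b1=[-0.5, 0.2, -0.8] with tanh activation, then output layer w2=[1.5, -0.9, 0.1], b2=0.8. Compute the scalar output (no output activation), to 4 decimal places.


z1[0] = (-1.4)·(-3) + (0.4)·(-2) + (-0.4)·(3) - 0.5 = 1.7
z1[1] = (-0.8)·(-3) + (-0.4)·(-2) + (-0.5)·(3) + 0.2 = 1.9
z1[2] = (-1.0)·(-3) + (0.8)·(-2) + (-0.9)·(3) - 0.8 = -2.1
h = tanh(z1) = [0.9354, 0.9562, -0.9705]
output = (1.5)·(0.9354) + (-0.9)·(0.9562) + (0.1)·(-0.9705) + 0.8 = 1.2455

1.2455


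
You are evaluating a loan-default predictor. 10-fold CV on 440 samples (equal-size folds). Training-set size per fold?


Fold size = 440/10 = 44
Training per fold = 440 - 44 = 396

396


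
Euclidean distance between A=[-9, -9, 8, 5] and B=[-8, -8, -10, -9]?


d = √((-9+ 8)² + (-9+ 8)² + (8+ 10)² + (5+ 9)²)
  = √(1 + 1 + 324 + 196)
  = √522 = 22.8473

22.8473


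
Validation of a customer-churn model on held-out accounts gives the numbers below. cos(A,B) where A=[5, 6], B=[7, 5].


A·B = 5·7 + 6·5 = 65
‖A‖ = √61 = 7.8102, ‖B‖ = √74 = 8.6023
cos = 65/(√61·√74) = 65/√4514 = 0.9675

0.9675


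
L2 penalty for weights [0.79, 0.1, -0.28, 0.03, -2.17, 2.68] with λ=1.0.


‖w‖₂² = (0.79)² + (0.1)² + (-0.28)² + (0.03)² + (-2.17)² + (2.68)²
     = 0.6241 + 0.01 + 0.0784 + 0.0009 + 4.7089 + 7.1824
     = 12.6047
λ·‖w‖₂² = 1.0·12.6047 = 12.6047

12.6047


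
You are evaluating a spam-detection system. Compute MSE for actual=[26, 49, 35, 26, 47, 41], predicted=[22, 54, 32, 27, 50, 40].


Squared errors: (26-22)²=16, (49-54)²=25, (35-32)²=9, (26-27)²=1, (47-50)²=9, (41-40)²=1
Sum = 61
MSE = 61/6 = 61/6

61/6


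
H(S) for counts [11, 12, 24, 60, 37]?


Probabilities: [11/144, 12/144, 24/144, 60/144, 37/144] ≈ [0.0764, 0.0833, 0.1667, 0.4167, 0.2569]
H = -((11/144)·log₂(11/144) + (12/144)·log₂(12/144) + (24/144)·log₂(24/144) + (60/144)·log₂(60/144) + (37/144)·log₂(37/144))
  = 2.043 bits

2.043 bits


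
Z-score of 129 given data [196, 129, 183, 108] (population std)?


μ = 154, σ = 36.5582
z = (129 - 154)/36.5582 = -0.6838

-0.6838


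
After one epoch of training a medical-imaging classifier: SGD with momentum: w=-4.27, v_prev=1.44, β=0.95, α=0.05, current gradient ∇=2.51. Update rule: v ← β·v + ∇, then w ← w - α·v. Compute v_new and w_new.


v_new = 0.95·1.44 + 2.51 = 1.368 + 2.51 = 3.878
w_new = -4.27 - 0.05·3.878 = -4.27 - 0.1939 = -4.4639

v_new=3.878, w_new=-4.4639


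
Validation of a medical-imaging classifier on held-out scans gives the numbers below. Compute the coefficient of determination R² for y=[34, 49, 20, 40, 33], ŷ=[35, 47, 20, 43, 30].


ȳ = 35.2
SS_res = Σ(y-ŷ)² = 23
SS_tot = Σ(y-ȳ)² = 450.8
R² = 1 - SS_res/SS_tot = 1 - 0.051 = 0.949

0.949


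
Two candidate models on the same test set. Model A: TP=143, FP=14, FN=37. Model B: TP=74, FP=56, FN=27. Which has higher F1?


Model A: P=143/157=0.9108, R=143/180=0.7944, F1=2PR/(P+R)=2TP/(2TP+FP+FN)=286/337=0.8487
Model B: P=74/130=0.5692, R=74/101=0.7327, F1=2PR/(P+R)=2TP/(2TP+FP+FN)=148/231=0.6407
0.8487 > 0.6407 → Model A

Model A


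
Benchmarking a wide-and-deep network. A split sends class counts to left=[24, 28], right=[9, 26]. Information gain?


Parent = [33, 54], H_parent = 0.9576
H_left = 0.9957 (n=52), H_right = 0.8224 (n=35)
H_children = (52/87)·0.9957 + (35/87)·0.8224 = 0.926
IG = 0.9576 - 0.926 = 0.0316

0.0316


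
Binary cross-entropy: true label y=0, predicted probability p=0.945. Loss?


BCE = -[y·ln(p) + (1-y)·ln(1-p)]
= -0 - 1·ln(1-0.945)
= -ln(0.055) = 2.9004

2.9004


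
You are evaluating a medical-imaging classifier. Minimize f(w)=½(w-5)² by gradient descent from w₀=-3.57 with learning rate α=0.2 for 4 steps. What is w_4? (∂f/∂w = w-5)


step 1: grad = -3.57-5 = -8.57; w = -3.57 - 0.2·(-8.57) = -1.856
step 2: grad = -1.856-5 = -6.856; w = -1.856 - 0.2·(-6.856) = -0.4848
step 3: grad = -0.4848-5 = -5.4848; w = -0.4848 - 0.2·(-5.4848) = 0.61216
step 4: grad = 0.61216-5 = -4.38784; w = 0.61216 - 0.2·(-4.38784) = 1.489728

1.489728


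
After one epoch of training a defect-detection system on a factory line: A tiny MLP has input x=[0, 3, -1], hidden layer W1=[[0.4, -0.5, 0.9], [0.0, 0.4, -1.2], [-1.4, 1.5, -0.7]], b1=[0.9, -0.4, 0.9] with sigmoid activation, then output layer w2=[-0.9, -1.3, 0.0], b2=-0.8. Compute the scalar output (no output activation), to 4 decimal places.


z1[0] = (0.4)·(0) + (-0.5)·(3) + (0.9)·(-1) + 0.9 = -1.5
z1[1] = (0.0)·(0) + (0.4)·(3) + (-1.2)·(-1) - 0.4 = 2.0
z1[2] = (-1.4)·(0) + (1.5)·(3) + (-0.7)·(-1) + 0.9 = 6.1
h = sigmoid(z1) = [0.1824, 0.8808, 0.9978]
output = (-0.9)·(0.1824) + (-1.3)·(0.8808) + (0.0)·(0.9978) - 0.8 = -2.1092

-2.1092


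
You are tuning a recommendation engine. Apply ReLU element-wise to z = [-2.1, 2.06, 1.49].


ReLU(-2.1) = max(0, -2.1) = 0.0
ReLU(2.06) = max(0, 2.06) = 2.06
ReLU(1.49) = max(0, 1.49) = 1.49
result = [0.0, 2.06, 1.49]

[0.0, 2.06, 1.49]


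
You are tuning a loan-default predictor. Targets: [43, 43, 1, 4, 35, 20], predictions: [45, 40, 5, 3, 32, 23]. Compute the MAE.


Absolute errors: |43-45|=2, |43-40|=3, |1-5|=4, |4-3|=1, |35-32|=3, |20-23|=3
Sum = 16
MAE = 16/6 = 8/3

8/3


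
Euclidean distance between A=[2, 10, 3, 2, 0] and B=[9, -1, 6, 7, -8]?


d = √((2-9)² + (10+ 1)² + (3-6)² + (2-7)² + (0+ 8)²)
  = √(49 + 121 + 9 + 25 + 64)
  = √268 = 16.3707

16.3707


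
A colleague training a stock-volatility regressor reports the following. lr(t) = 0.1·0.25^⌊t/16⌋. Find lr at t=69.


n_drops = ⌊69/16⌋ = 4
lr = 0.1·0.25^4 = 0.1·0.00390625 = 0.000390625

0.000390625


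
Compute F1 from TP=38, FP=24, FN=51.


Precision = 38/62 = 0.6129
Recall = 38/89 = 0.427
F1 = 2·P·R/(P+R) = 2·TP/(2·TP+FP+FN) = 76/(76+24+51) = 76/151 = 0.5033

0.5033


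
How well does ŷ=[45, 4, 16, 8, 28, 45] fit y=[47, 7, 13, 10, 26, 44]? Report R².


ȳ = 24.5
SS_res = Σ(y-ŷ)² = 31
SS_tot = Σ(y-ȳ)² = 1537.5
R² = 1 - SS_res/SS_tot = 1 - 0.0202 = 0.9798

0.9798


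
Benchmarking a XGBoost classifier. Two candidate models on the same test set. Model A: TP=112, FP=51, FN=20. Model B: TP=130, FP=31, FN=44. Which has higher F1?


Model A: P=112/163=0.6871, R=112/132=0.8485, F1=2PR/(P+R)=2TP/(2TP+FP+FN)=224/295=0.7593
Model B: P=130/161=0.8075, R=130/174=0.7471, F1=2PR/(P+R)=2TP/(2TP+FP+FN)=260/335=0.7761
0.7593 < 0.7761 → Model B

Model B


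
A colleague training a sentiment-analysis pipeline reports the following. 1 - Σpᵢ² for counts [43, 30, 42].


Probabilities: [43/115, 30/115, 42/115] ≈ [0.3739, 0.2609, 0.3652]
Σpᵢ² = (1849 + 900 + 1764)/115² = 4513/13225
Gini = 1 - Σpᵢ² = 1 - 4513/13225 = 0.6588

0.6588


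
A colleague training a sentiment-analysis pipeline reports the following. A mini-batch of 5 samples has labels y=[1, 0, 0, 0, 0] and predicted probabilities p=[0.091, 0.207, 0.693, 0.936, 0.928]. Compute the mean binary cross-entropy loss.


L[0] = -ln(0.091) = 2.3969
L[1] = -ln(1-0.207) = -ln(0.793) = 0.2319
L[2] = -ln(1-0.693) = -ln(0.307) = 1.1809
L[3] = -ln(1-0.936) = -ln(0.064) = 2.7489
L[4] = -ln(1-0.928) = -ln(0.072) = 2.6311
mean = (2.3969 + 0.2319 + 1.1809 + 2.7489 + 2.6311)/5 = 1.8379

1.8379


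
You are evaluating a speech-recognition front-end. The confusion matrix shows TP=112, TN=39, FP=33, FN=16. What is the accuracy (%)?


Accuracy = (TP+TN)/(TP+TN+FP+FN)
= (112+39)/(200)
= 151/200 = 75.5%

75.5%


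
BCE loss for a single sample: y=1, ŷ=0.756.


BCE = -[y·ln(p) + (1-y)·ln(1-p)]
= -1·ln(0.756) - 0
= -ln(0.756) = 0.2797

0.2797


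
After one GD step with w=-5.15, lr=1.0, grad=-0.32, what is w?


w_new = w - α·∇
= -5.15 - 1.0·-0.32
= -5.15 + 0.32
= -4.83

-4.83


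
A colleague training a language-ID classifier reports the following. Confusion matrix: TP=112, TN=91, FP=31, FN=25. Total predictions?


Total = TP + TN + FP + FN
= 112 + 91 + 31 + 25
= 259
(Predicted positive: 143, predicted negative: 116)

259


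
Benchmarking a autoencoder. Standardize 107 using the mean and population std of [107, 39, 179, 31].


μ = 89, σ = 59.7662
z = (107 - 89)/59.7662 = 0.3012

0.3012


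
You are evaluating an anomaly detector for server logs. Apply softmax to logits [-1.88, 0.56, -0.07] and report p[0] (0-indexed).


Exponentials: e^-1.88=0.1526, e^0.56=1.7507, e^-0.07=0.9324
Sum = 2.8357
Softmax = [0.0538, 0.6174, 0.3288]
p[0] = 0.1526/2.8357 = 0.0538

0.0538


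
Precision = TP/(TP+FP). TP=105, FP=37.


Precision = TP/(TP+FP)
= 105/(105+37)
= 105/142 = 73.94%

73.94%


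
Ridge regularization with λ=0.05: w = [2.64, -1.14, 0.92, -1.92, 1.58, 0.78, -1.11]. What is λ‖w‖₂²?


‖w‖₂² = (2.64)² + (-1.14)² + (0.92)² + (-1.92)² + (1.58)² + (0.78)² + (-1.11)²
     = 6.9696 + 1.2996 + 0.8464 + 3.6864 + 2.4964 + 0.6084 + 1.2321
     = 17.1389
λ·‖w‖₂² = 0.05·17.1389 = 0.856945

0.856945


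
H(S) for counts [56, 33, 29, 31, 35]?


Probabilities: [56/184, 33/184, 29/184, 31/184, 35/184] ≈ [0.3043, 0.1793, 0.1576, 0.1685, 0.1902]
H = -((56/184)·log₂(56/184) + (33/184)·log₂(33/184) + (29/184)·log₂(29/184) + (31/184)·log₂(31/184) + (35/184)·log₂(35/184))
  = 2.2754 bits

2.2754 bits


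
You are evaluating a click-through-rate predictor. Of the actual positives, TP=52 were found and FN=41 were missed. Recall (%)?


Recall = TP/(TP+FN)
= 52/(52+41)
= 52/93 = 55.91%

55.91%


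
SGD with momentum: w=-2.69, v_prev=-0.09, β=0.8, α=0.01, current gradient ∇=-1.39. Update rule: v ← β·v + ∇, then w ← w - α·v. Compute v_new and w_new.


v_new = 0.8·-0.09 - 1.39 = -0.072 - 1.39 = -1.462
w_new = -2.69 - 0.01·-1.462 = -2.69 + 0.01462 = -2.67538

v_new=-1.462, w_new=-2.67538


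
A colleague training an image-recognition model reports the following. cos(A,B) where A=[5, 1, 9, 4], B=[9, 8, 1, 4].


A·B = 5·9 + 1·8 + 9·1 + 4·4 = 78
‖A‖ = √123 = 11.0905, ‖B‖ = √162 = 12.7279
cos = 78/(√123·√162) = 78/√19926 = 0.5526

0.5526


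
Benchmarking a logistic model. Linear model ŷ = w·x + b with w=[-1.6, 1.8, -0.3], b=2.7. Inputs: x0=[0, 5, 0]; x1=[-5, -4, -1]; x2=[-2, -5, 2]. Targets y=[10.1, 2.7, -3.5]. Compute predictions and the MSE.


ŷ0 = (-1.6)·(0) + (1.8)·(5) + (-0.3)·(0) + 2.7 = 11.7
ŷ1 = (-1.6)·(-5) + (1.8)·(-4) + (-0.3)·(-1) + 2.7 = 3.8
ŷ2 = (-1.6)·(-2) + (1.8)·(-5) + (-0.3)·(2) + 2.7 = -3.7
errors² = [2.56, 1.21, 0.04]
MSE = 3.8100/3 = 1.27

1.27


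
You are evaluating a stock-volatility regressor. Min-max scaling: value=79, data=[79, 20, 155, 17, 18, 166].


min=17, max=166
(79-17)/(166-17) = 62/149 = 0.4161

0.4161


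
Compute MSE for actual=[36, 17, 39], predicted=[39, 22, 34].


Squared errors: (36-39)²=9, (17-22)²=25, (39-34)²=25
Sum = 59
MSE = 59/3 = 59/3

59/3


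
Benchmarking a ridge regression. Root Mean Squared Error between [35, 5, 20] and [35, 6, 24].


MSE = 17/3 = 5.6667
RMSE = √(17/3) = 2.3805

2.3805


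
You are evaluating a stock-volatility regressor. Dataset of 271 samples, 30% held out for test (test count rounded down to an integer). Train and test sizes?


Test = ⌊271·30/100⌋ = 81
Train = 271 - 81 = 190

Train: 190, Test: 81


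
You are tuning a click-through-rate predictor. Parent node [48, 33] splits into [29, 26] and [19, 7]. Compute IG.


Parent = [48, 33], H_parent = 0.9751
H_left = 0.9979 (n=55), H_right = 0.8404 (n=26)
H_children = (55/81)·0.9979 + (26/81)·0.8404 = 0.9473
IG = 0.9751 - 0.9473 = 0.0278

0.0278


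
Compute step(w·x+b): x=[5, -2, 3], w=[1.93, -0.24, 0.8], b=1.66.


z = (5)·(1.93) + (-2)·(-0.24) + (3)·(0.8) + 1.66
  = 14.19
step(z) = 1 (z≥0)

1


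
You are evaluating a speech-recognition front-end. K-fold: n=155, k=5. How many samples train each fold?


Fold size = 155/5 = 31
Training per fold = 155 - 31 = 124

124


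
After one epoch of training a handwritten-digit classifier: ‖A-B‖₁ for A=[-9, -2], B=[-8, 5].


d = |-9+ 8| + |-2-5|
  = 1 + 7
  = 8

8


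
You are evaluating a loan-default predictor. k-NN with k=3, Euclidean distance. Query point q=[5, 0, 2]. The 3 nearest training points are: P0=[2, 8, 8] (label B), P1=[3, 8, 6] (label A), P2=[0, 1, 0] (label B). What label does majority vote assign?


d(q,P0) = 10.4403  (label B)
d(q,P1) = 9.1652  (label A)
d(q,P2) = 5.4772  (label B)
Votes: A=1, B=2
Majority → B

B


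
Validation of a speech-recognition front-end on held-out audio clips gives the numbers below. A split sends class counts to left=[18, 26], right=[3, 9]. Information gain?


Parent = [21, 35], H_parent = 0.9544
H_left = 0.976 (n=44), H_right = 0.8113 (n=12)
H_children = (44/56)·0.976 + (12/56)·0.8113 = 0.9407
IG = 0.9544 - 0.9407 = 0.0137

0.0137


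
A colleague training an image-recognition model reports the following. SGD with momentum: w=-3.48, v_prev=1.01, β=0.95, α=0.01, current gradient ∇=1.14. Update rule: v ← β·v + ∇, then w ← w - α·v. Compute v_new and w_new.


v_new = 0.95·1.01 + 1.14 = 0.9595 + 1.14 = 2.0995
w_new = -3.48 - 0.01·2.0995 = -3.48 - 0.020995 = -3.500995

v_new=2.0995, w_new=-3.500995


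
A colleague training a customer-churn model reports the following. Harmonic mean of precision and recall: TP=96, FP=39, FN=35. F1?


Precision = 96/135 = 0.7111
Recall = 96/131 = 0.7328
F1 = 2·P·R/(P+R) = 2·TP/(2·TP+FP+FN) = 192/(192+39+35) = 192/266 = 0.7218

0.7218


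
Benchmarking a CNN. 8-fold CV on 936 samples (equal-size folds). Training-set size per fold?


Fold size = 936/8 = 117
Training per fold = 936 - 117 = 819

819


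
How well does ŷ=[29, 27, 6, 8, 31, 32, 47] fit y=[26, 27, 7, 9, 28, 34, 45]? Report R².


ȳ = 25.1429
SS_res = Σ(y-ŷ)² = 28
SS_tot = Σ(y-ȳ)² = 1074.86
R² = 1 - SS_res/SS_tot = 1 - 0.026 = 0.974

0.974


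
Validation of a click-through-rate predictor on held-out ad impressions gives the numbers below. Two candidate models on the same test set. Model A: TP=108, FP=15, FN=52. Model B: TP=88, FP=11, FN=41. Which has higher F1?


Model A: P=108/123=0.878, R=108/160=0.675, F1=2PR/(P+R)=2TP/(2TP+FP+FN)=216/283=0.7633
Model B: P=88/99=0.8889, R=88/129=0.6822, F1=2PR/(P+R)=2TP/(2TP+FP+FN)=176/228=0.7719
0.7633 < 0.7719 → Model B

Model B


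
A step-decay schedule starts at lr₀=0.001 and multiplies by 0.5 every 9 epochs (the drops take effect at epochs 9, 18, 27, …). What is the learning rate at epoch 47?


n_drops = ⌊47/9⌋ = 5
lr = 0.001·0.5^5 = 0.001·0.03125 = 0.00003125

0.00003125


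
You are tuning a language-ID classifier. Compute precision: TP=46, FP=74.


Precision = TP/(TP+FP)
= 46/(46+74)
= 46/120 = 38.33%

38.33%


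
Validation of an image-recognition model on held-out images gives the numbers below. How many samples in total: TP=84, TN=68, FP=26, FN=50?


Total = TP + TN + FP + FN
= 84 + 68 + 26 + 50
= 228
(Predicted positive: 110, predicted negative: 118)

228


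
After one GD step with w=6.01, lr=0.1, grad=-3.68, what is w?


w_new = w - α·∇
= 6.01 - 0.1·-3.68
= 6.01 + 0.368
= 6.378

6.378


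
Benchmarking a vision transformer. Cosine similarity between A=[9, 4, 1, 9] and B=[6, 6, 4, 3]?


A·B = 9·6 + 4·6 + 1·4 + 9·3 = 109
‖A‖ = √179 = 13.3791, ‖B‖ = √97 = 9.8489
cos = 109/(√179·√97) = 109/√17363 = 0.8272

0.8272


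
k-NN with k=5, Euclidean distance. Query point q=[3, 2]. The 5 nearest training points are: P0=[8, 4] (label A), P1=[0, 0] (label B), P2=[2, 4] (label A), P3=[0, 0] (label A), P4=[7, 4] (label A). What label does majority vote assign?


d(q,P0) = 5.3852  (label A)
d(q,P1) = 3.6056  (label B)
d(q,P2) = 2.2361  (label A)
d(q,P3) = 3.6056  (label A)
d(q,P4) = 4.4721  (label A)
Votes: A=4, B=1
Majority → A

A


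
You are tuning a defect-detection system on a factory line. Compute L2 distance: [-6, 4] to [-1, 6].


d = √((-6+ 1)² + (4-6)²)
  = √(25 + 4)
  = √29 = 5.3852

5.3852


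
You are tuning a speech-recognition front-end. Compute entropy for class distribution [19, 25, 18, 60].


Probabilities: [19/122, 25/122, 18/122, 60/122] ≈ [0.1557, 0.2049, 0.1475, 0.4918]
H = -((19/122)·log₂(19/122) + (25/122)·log₂(25/122) + (18/122)·log₂(18/122) + (60/122)·log₂(60/122))
  = 1.7973 bits

1.7973 bits


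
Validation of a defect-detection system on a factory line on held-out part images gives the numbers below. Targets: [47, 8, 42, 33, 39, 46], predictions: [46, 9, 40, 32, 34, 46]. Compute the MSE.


Squared errors: (47-46)²=1, (8-9)²=1, (42-40)²=4, (33-32)²=1, (39-34)²=25, (46-46)²=0
Sum = 32
MSE = 32/6 = 16/3

16/3


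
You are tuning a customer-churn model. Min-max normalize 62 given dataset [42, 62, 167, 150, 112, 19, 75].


min=19, max=167
(62-19)/(167-19) = 43/148 = 0.2905

0.2905


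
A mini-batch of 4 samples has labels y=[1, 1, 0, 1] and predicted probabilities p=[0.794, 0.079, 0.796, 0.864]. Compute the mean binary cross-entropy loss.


L[0] = -ln(0.794) = 0.2307
L[1] = -ln(0.079) = 2.5383
L[2] = -ln(1-0.796) = -ln(0.204) = 1.5896
L[3] = -ln(0.864) = 0.1462
mean = (0.2307 + 2.5383 + 1.5896 + 0.1462)/4 = 1.1262

1.1262


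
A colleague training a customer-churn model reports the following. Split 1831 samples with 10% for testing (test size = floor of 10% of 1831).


Test = ⌊1831·10/100⌋ = 183
Train = 1831 - 183 = 1648

Train: 1648, Test: 183


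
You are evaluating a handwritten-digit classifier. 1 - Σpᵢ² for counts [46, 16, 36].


Probabilities: [46/98, 16/98, 36/98] ≈ [0.4694, 0.1633, 0.3673]
Σpᵢ² = (2116 + 256 + 1296)/98² = 3668/9604
Gini = 1 - Σpᵢ² = 1 - 3668/9604 = 0.6181

0.6181


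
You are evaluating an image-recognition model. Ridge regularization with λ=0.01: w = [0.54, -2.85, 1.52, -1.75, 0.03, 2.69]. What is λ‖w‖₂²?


‖w‖₂² = (0.54)² + (-2.85)² + (1.52)² + (-1.75)² + (0.03)² + (2.69)²
     = 0.2916 + 8.1225 + 2.3104 + 3.0625 + 0.0009 + 7.2361
     = 21.024
λ·‖w‖₂² = 0.01·21.024 = 0.21024

0.21024


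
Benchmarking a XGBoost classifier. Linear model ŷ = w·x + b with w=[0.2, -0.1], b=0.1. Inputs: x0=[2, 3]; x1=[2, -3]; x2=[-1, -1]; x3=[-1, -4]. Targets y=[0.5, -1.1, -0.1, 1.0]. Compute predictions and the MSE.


ŷ0 = (0.2)·(2) + (-0.1)·(3) + 0.1 = 0.2
ŷ1 = (0.2)·(2) + (-0.1)·(-3) + 0.1 = 0.8
ŷ2 = (0.2)·(-1) + (-0.1)·(-1) + 0.1 = 0.0
ŷ3 = (0.2)·(-1) + (-0.1)·(-4) + 0.1 = 0.3
errors² = [0.09, 3.61, 0.01, 0.49]
MSE = 4.2000/4 = 1.05

1.05


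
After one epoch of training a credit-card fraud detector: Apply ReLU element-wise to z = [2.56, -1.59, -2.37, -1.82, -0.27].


ReLU(2.56) = max(0, 2.56) = 2.56
ReLU(-1.59) = max(0, -1.59) = 0.0
ReLU(-2.37) = max(0, -2.37) = 0.0
ReLU(-1.82) = max(0, -1.82) = 0.0
ReLU(-0.27) = max(0, -0.27) = 0.0
result = [2.56, 0.0, 0.0, 0.0, 0.0]

[2.56, 0.0, 0.0, 0.0, 0.0]


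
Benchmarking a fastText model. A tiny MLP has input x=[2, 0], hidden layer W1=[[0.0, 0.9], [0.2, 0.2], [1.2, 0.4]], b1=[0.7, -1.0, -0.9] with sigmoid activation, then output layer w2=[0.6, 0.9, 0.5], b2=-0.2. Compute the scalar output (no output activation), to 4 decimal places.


z1[0] = (0.0)·(2) + (0.9)·(0) + 0.7 = 0.7
z1[1] = (0.2)·(2) + (0.2)·(0) - 1.0 = -0.6
z1[2] = (1.2)·(2) + (0.4)·(0) - 0.9 = 1.5
h = sigmoid(z1) = [0.6682, 0.3543, 0.8176]
output = (0.6)·(0.6682) + (0.9)·(0.3543) + (0.5)·(0.8176) - 0.2 = 0.9286

0.9286


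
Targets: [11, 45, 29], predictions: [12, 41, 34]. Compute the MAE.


Absolute errors: |11-12|=1, |45-41|=4, |29-34|=5
Sum = 10
MAE = 10/3 = 10/3

10/3


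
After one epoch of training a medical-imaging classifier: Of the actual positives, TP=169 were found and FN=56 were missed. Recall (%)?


Recall = TP/(TP+FN)
= 169/(169+56)
= 169/225 = 75.11%

75.11%


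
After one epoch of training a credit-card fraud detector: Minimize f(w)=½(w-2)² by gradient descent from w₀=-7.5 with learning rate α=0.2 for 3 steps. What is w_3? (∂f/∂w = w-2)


step 1: grad = -7.5-2 = -9.5; w = -7.5 - 0.2·(-9.5) = -5.6
step 2: grad = -5.6-2 = -7.6; w = -5.6 - 0.2·(-7.6) = -4.08
step 3: grad = -4.08-2 = -6.08; w = -4.08 - 0.2·(-6.08) = -2.864

-2.864


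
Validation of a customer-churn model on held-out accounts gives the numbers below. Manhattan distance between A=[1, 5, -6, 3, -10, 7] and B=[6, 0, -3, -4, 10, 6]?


d = |1-6| + |5-0| + |-6+ 3| + |3+ 4| + |-10-10| + |7-6|
  = 5 + 5 + 3 + 7 + 20 + 1
  = 41

41


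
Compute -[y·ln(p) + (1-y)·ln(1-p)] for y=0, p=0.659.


BCE = -[y·ln(p) + (1-y)·ln(1-p)]
= -0 - 1·ln(1-0.659)
= -ln(0.341) = 1.0759

1.0759


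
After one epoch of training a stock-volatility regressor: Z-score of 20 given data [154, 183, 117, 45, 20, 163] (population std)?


μ = 113.6667, σ = 61.0564
z = (20 - 113.6667)/61.0564 = -1.5341

-1.5341


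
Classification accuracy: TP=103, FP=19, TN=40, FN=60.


Accuracy = (TP+TN)/(TP+TN+FP+FN)
= (103+40)/(222)
= 143/222 = 64.41%

64.41%


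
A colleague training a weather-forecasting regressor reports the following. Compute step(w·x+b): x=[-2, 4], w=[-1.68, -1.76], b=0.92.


z = (-2)·(-1.68) + (4)·(-1.76) + 0.92
  = -2.76
step(z) = 0 (z<0)

0


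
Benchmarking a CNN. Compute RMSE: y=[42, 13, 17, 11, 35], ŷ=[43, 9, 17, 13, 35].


MSE = 21/5 = 4.2
RMSE = √(21/5) = 2.0494

2.0494


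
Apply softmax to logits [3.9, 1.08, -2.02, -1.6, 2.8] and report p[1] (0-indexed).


Exponentials: e^3.9=49.4024, e^1.08=2.9447, e^-2.02=0.1327, e^-1.6=0.2019, e^2.8=16.4446
Sum = 69.1263
Softmax = [0.7147, 0.0426, 0.0019, 0.0029, 0.2379]
p[1] = 2.9447/69.1263 = 0.0426

0.0426


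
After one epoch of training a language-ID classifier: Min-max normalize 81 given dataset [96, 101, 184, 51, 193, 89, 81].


min=51, max=193
(81-51)/(193-51) = 30/142 = 0.2113

0.2113


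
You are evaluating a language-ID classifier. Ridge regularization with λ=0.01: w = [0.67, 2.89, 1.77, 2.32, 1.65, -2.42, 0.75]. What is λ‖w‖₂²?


‖w‖₂² = (0.67)² + (2.89)² + (1.77)² + (2.32)² + (1.65)² + (-2.42)² + (0.75)²
     = 0.4489 + 8.3521 + 3.1329 + 5.3824 + 2.7225 + 5.8564 + 0.5625
     = 26.4577
λ·‖w‖₂² = 0.01·26.4577 = 0.264577

0.264577


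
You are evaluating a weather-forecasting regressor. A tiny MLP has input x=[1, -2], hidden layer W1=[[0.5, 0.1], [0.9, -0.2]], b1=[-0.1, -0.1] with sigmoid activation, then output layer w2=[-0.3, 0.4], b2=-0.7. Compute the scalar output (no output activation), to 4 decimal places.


z1[0] = (0.5)·(1) + (0.1)·(-2) - 0.1 = 0.2
z1[1] = (0.9)·(1) + (-0.2)·(-2) - 0.1 = 1.2
h = sigmoid(z1) = [0.5498, 0.7685]
output = (-0.3)·(0.5498) + (0.4)·(0.7685) - 0.7 = -0.5575

-0.5575


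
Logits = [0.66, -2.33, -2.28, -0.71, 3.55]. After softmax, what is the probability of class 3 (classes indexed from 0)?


Exponentials: e^0.66=1.9348, e^-2.33=0.0973, e^-2.28=0.1023, e^-0.71=0.4916, e^3.55=34.8133
Sum = 37.4393
Softmax = [0.0517, 0.0026, 0.0027, 0.0131, 0.9299]
p[3] = 0.4916/37.4393 = 0.0131

0.0131


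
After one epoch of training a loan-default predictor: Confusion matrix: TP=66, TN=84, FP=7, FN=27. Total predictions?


Total = TP + TN + FP + FN
= 66 + 84 + 7 + 27
= 184
(Predicted positive: 73, predicted negative: 111)

184


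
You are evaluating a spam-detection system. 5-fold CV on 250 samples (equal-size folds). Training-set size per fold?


Fold size = 250/5 = 50
Training per fold = 250 - 50 = 200

200


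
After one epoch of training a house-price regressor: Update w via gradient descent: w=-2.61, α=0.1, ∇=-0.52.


w_new = w - α·∇
= -2.61 - 0.1·-0.52
= -2.61 + 0.052
= -2.558

-2.558


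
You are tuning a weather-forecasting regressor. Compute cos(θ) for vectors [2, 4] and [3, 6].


A·B = 2·3 + 4·6 = 30
‖A‖ = √20 = 4.4721, ‖B‖ = √45 = 6.7082
cos = 30/(√20·√45) = 30/√900 = 1.0

1.0


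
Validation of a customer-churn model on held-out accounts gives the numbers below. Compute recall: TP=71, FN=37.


Recall = TP/(TP+FN)
= 71/(71+37)
= 71/108 = 65.74%

65.74%


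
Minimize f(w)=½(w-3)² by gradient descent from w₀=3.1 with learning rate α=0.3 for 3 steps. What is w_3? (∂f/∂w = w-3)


step 1: grad = 3.1-3 = 0.1; w = 3.1 - 0.3·(0.1) = 3.07
step 2: grad = 3.07-3 = 0.07; w = 3.07 - 0.3·(0.07) = 3.049
step 3: grad = 3.049-3 = 0.049; w = 3.049 - 0.3·(0.049) = 3.0343

3.0343


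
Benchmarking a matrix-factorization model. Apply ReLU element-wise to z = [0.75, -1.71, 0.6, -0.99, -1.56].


ReLU(0.75) = max(0, 0.75) = 0.75
ReLU(-1.71) = max(0, -1.71) = 0.0
ReLU(0.6) = max(0, 0.6) = 0.6
ReLU(-0.99) = max(0, -0.99) = 0.0
ReLU(-1.56) = max(0, -1.56) = 0.0
result = [0.75, 0.0, 0.6, 0.0, 0.0]

[0.75, 0.0, 0.6, 0.0, 0.0]


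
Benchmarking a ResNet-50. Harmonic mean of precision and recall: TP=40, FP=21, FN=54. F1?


Precision = 40/61 = 0.6557
Recall = 40/94 = 0.4255
F1 = 2·P·R/(P+R) = 2·TP/(2·TP+FP+FN) = 80/(80+21+54) = 80/155 = 0.5161

0.5161


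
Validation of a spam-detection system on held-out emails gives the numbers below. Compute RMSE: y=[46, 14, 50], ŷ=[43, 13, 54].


MSE = 26/3 = 8.6667
RMSE = √(26/3) = 2.9439

2.9439


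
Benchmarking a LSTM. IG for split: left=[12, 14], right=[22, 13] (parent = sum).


Parent = [34, 27], H_parent = 0.9905
H_left = 0.9957 (n=26), H_right = 0.9518 (n=35)
H_children = (26/61)·0.9957 + (35/61)·0.9518 = 0.9705
IG = 0.9905 - 0.9705 = 0.02

0.02


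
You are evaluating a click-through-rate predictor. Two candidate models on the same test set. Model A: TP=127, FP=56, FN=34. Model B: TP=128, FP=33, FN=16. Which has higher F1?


Model A: P=127/183=0.694, R=127/161=0.7888, F1=2PR/(P+R)=2TP/(2TP+FP+FN)=254/344=0.7384
Model B: P=128/161=0.795, R=128/144=0.8889, F1=2PR/(P+R)=2TP/(2TP+FP+FN)=256/305=0.8393
0.7384 < 0.8393 → Model B

Model B


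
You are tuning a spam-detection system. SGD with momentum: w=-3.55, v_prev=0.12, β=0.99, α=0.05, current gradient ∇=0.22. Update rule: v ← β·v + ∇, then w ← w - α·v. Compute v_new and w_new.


v_new = 0.99·0.12 + 0.22 = 0.1188 + 0.22 = 0.3388
w_new = -3.55 - 0.05·0.3388 = -3.55 - 0.01694 = -3.56694

v_new=0.3388, w_new=-3.56694


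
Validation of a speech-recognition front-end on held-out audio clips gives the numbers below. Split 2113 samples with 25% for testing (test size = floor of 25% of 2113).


Test = ⌊2113·25/100⌋ = 528
Train = 2113 - 528 = 1585

Train: 1585, Test: 528


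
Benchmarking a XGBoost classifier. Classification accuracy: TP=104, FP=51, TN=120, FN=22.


Accuracy = (TP+TN)/(TP+TN+FP+FN)
= (104+120)/(297)
= 224/297 = 75.42%

75.42%


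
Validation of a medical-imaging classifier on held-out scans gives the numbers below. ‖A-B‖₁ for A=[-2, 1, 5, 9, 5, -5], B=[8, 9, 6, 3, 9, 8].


d = |-2-8| + |1-9| + |5-6| + |9-3| + |5-9| + |-5-8|
  = 10 + 8 + 1 + 6 + 4 + 13
  = 42

42


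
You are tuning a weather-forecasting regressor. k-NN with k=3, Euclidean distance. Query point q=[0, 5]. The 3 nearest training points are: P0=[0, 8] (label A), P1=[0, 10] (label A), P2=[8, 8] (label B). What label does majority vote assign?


d(q,P0) = 3.0  (label A)
d(q,P1) = 5.0  (label A)
d(q,P2) = 8.544  (label B)
Votes: A=2, B=1
Majority → A

A


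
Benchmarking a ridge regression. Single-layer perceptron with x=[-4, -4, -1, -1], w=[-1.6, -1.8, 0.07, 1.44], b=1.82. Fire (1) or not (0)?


z = (-4)·(-1.6) + (-4)·(-1.8) + (-1)·(0.07) + (-1)·(1.44) + 1.82
  = 13.91
step(z) = 1 (z≥0)

1


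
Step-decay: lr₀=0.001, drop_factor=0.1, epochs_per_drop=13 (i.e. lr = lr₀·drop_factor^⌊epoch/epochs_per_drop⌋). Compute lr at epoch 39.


n_drops = ⌊39/13⌋ = 3
lr = 0.001·0.1^3 = 0.001·0.001 = 0.000001

0.000001


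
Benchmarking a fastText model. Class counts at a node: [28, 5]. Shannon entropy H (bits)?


Probabilities: [28/33, 5/33] ≈ [0.8485, 0.1515]
H = -((28/33)·log₂(28/33) + (5/33)·log₂(5/33))
  = 0.6136 bits

0.6136 bits


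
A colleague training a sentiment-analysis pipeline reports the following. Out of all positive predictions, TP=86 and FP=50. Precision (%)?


Precision = TP/(TP+FP)
= 86/(86+50)
= 86/136 = 63.24%

63.24%


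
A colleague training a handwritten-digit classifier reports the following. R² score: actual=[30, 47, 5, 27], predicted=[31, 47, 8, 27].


ȳ = 27.25
SS_res = Σ(y-ŷ)² = 10
SS_tot = Σ(y-ȳ)² = 892.75
R² = 1 - SS_res/SS_tot = 1 - 0.0112 = 0.9888

0.9888


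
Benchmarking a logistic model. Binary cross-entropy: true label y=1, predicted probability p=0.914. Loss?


BCE = -[y·ln(p) + (1-y)·ln(1-p)]
= -1·ln(0.914) - 0
= -ln(0.914) = 0.0899

0.0899


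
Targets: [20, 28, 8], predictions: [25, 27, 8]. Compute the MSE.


Squared errors: (20-25)²=25, (28-27)²=1, (8-8)²=0
Sum = 26
MSE = 26/3 = 26/3

26/3


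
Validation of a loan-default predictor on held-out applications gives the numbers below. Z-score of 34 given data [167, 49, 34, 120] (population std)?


μ = 92.5, σ = 53.9004
z = (34 - 92.5)/53.9004 = -1.0853

-1.0853


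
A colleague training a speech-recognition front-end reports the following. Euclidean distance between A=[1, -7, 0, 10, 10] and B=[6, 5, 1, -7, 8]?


d = √((1-6)² + (-7-5)² + (0-1)² + (10+ 7)² + (10-8)²)
  = √(25 + 144 + 1 + 289 + 4)
  = √463 = 21.5174

21.5174


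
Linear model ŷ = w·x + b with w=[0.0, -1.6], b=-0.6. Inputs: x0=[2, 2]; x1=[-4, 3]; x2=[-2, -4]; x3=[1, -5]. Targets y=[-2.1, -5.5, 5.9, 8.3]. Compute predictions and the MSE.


ŷ0 = (0.0)·(2) + (-1.6)·(2) - 0.6 = -3.8
ŷ1 = (0.0)·(-4) + (-1.6)·(3) - 0.6 = -5.4
ŷ2 = (0.0)·(-2) + (-1.6)·(-4) - 0.6 = 5.8
ŷ3 = (0.0)·(1) + (-1.6)·(-5) - 0.6 = 7.4
errors² = [2.89, 0.01, 0.01, 0.81]
MSE = 3.7200/4 = 0.93

0.93


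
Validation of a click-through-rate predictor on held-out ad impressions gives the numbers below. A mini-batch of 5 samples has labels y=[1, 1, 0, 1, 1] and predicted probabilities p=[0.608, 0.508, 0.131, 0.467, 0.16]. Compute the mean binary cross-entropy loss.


L[0] = -ln(0.608) = 0.4976
L[1] = -ln(0.508) = 0.6773
L[2] = -ln(1-0.131) = -ln(0.869) = 0.1404
L[3] = -ln(0.467) = 0.7614
L[4] = -ln(0.16) = 1.8326
mean = (0.4976 + 0.6773 + 0.1404 + 0.7614 + 1.8326)/5 = 0.7819

0.7819


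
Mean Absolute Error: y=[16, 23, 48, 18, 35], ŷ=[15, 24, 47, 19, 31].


Absolute errors: |16-15|=1, |23-24|=1, |48-47|=1, |18-19|=1, |35-31|=4
Sum = 8
MAE = 8/5 = 8/5

8/5


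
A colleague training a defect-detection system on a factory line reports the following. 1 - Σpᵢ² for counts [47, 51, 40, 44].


Probabilities: [47/182, 51/182, 40/182, 44/182] ≈ [0.2582, 0.2802, 0.2198, 0.2418]
Σpᵢ² = (2209 + 2601 + 1600 + 1936)/182² = 8346/33124
Gini = 1 - Σpᵢ² = 1 - 8346/33124 = 0.748

0.748


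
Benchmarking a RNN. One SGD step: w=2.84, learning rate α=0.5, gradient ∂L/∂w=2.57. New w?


w_new = w - α·∇
= 2.84 - 0.5·2.57
= 2.84 - 1.285
= 1.555

1.555


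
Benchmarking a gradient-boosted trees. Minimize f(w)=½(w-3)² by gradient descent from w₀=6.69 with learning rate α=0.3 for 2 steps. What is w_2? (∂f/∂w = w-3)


step 1: grad = 6.69-3 = 3.69; w = 6.69 - 0.3·(3.69) = 5.583
step 2: grad = 5.583-3 = 2.583; w = 5.583 - 0.3·(2.583) = 4.8081

4.8081
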